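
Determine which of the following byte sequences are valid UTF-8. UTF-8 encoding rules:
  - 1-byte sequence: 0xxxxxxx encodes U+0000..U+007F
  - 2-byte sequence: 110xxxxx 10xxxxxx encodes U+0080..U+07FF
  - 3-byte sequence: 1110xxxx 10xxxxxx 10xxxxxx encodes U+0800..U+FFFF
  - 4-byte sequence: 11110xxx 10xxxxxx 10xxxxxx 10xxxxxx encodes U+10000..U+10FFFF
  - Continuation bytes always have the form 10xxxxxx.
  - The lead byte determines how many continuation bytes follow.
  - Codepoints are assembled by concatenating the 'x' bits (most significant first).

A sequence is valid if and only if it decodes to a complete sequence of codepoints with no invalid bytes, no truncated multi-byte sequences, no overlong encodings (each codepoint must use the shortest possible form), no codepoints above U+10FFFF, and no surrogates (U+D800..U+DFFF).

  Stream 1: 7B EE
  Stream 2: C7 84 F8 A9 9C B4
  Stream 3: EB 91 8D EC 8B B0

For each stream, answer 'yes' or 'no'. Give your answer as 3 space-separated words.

Answer: no no yes

Derivation:
Stream 1: error at byte offset 2. INVALID
Stream 2: error at byte offset 2. INVALID
Stream 3: decodes cleanly. VALID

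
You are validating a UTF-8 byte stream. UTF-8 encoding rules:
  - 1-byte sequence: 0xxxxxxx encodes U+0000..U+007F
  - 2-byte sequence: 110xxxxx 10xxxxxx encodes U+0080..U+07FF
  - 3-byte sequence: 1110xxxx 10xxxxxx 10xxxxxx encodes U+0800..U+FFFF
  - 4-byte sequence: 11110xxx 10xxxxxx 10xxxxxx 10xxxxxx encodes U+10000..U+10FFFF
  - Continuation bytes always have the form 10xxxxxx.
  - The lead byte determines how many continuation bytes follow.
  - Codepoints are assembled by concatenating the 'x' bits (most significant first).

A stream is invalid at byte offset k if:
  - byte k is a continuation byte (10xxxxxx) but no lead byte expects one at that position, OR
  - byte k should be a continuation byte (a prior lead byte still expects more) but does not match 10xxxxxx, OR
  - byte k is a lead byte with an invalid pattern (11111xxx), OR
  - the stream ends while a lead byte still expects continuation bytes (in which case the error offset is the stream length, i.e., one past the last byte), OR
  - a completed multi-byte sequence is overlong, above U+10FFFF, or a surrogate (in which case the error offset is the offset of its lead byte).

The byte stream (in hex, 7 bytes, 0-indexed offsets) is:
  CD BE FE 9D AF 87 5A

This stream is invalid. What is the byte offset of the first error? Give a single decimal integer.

Byte[0]=CD: 2-byte lead, need 1 cont bytes. acc=0xD
Byte[1]=BE: continuation. acc=(acc<<6)|0x3E=0x37E
Completed: cp=U+037E (starts at byte 0)
Byte[2]=FE: INVALID lead byte (not 0xxx/110x/1110/11110)

Answer: 2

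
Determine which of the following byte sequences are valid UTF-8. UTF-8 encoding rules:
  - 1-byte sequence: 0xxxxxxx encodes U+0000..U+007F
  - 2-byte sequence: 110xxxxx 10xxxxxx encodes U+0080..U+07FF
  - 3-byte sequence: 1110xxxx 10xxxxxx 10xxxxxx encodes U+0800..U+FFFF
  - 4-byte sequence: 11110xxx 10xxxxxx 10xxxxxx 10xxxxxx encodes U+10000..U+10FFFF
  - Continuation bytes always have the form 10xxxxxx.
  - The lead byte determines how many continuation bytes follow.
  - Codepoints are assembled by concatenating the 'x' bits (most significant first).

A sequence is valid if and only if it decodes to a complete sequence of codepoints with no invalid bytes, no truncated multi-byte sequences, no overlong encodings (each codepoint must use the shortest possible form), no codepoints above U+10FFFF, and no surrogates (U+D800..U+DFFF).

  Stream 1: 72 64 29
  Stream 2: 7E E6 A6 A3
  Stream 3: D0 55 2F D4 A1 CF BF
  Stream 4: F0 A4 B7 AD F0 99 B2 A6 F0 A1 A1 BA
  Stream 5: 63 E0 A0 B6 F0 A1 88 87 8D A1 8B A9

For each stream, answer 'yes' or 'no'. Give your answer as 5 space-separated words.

Stream 1: decodes cleanly. VALID
Stream 2: decodes cleanly. VALID
Stream 3: error at byte offset 1. INVALID
Stream 4: decodes cleanly. VALID
Stream 5: error at byte offset 8. INVALID

Answer: yes yes no yes no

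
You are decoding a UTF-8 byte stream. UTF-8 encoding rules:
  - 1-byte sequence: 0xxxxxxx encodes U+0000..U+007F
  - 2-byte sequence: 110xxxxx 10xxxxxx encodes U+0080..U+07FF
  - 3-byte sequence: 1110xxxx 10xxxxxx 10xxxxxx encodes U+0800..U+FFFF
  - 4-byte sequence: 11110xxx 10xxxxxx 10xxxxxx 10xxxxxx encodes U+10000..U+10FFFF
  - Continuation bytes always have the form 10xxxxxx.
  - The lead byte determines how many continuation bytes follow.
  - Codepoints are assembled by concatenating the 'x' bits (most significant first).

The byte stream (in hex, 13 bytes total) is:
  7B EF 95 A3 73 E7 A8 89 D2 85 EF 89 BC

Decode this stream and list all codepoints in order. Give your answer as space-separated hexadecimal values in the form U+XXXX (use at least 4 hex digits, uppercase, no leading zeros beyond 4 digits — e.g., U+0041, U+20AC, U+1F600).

Answer: U+007B U+F563 U+0073 U+7A09 U+0485 U+F27C

Derivation:
Byte[0]=7B: 1-byte ASCII. cp=U+007B
Byte[1]=EF: 3-byte lead, need 2 cont bytes. acc=0xF
Byte[2]=95: continuation. acc=(acc<<6)|0x15=0x3D5
Byte[3]=A3: continuation. acc=(acc<<6)|0x23=0xF563
Completed: cp=U+F563 (starts at byte 1)
Byte[4]=73: 1-byte ASCII. cp=U+0073
Byte[5]=E7: 3-byte lead, need 2 cont bytes. acc=0x7
Byte[6]=A8: continuation. acc=(acc<<6)|0x28=0x1E8
Byte[7]=89: continuation. acc=(acc<<6)|0x09=0x7A09
Completed: cp=U+7A09 (starts at byte 5)
Byte[8]=D2: 2-byte lead, need 1 cont bytes. acc=0x12
Byte[9]=85: continuation. acc=(acc<<6)|0x05=0x485
Completed: cp=U+0485 (starts at byte 8)
Byte[10]=EF: 3-byte lead, need 2 cont bytes. acc=0xF
Byte[11]=89: continuation. acc=(acc<<6)|0x09=0x3C9
Byte[12]=BC: continuation. acc=(acc<<6)|0x3C=0xF27C
Completed: cp=U+F27C (starts at byte 10)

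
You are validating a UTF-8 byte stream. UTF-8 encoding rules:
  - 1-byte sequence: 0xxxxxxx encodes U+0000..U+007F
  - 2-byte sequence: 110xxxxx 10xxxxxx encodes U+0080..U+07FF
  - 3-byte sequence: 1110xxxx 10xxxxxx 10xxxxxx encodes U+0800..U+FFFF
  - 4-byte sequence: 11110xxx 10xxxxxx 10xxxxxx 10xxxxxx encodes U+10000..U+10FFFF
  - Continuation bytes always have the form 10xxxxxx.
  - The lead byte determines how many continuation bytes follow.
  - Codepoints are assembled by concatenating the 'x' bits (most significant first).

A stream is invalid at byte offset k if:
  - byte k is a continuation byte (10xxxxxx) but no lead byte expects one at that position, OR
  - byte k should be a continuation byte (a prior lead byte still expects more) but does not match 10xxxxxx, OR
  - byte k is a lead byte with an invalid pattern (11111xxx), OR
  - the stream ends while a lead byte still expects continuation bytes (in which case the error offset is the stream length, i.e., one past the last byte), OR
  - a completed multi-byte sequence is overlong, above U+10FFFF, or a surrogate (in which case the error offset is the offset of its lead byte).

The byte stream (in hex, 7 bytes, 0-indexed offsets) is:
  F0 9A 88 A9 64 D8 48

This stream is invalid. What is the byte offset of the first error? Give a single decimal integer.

Byte[0]=F0: 4-byte lead, need 3 cont bytes. acc=0x0
Byte[1]=9A: continuation. acc=(acc<<6)|0x1A=0x1A
Byte[2]=88: continuation. acc=(acc<<6)|0x08=0x688
Byte[3]=A9: continuation. acc=(acc<<6)|0x29=0x1A229
Completed: cp=U+1A229 (starts at byte 0)
Byte[4]=64: 1-byte ASCII. cp=U+0064
Byte[5]=D8: 2-byte lead, need 1 cont bytes. acc=0x18
Byte[6]=48: expected 10xxxxxx continuation. INVALID

Answer: 6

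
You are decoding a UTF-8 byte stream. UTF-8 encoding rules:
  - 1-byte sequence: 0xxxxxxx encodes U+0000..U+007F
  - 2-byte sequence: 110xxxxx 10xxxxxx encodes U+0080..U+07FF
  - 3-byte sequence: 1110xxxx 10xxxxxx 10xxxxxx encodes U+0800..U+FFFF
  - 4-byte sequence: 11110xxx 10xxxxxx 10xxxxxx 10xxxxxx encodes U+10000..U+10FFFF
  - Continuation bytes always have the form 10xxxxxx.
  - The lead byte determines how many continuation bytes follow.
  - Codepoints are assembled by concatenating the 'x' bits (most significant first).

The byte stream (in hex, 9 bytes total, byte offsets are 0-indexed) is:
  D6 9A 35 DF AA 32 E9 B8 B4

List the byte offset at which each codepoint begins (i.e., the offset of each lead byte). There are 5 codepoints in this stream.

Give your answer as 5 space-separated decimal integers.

Byte[0]=D6: 2-byte lead, need 1 cont bytes. acc=0x16
Byte[1]=9A: continuation. acc=(acc<<6)|0x1A=0x59A
Completed: cp=U+059A (starts at byte 0)
Byte[2]=35: 1-byte ASCII. cp=U+0035
Byte[3]=DF: 2-byte lead, need 1 cont bytes. acc=0x1F
Byte[4]=AA: continuation. acc=(acc<<6)|0x2A=0x7EA
Completed: cp=U+07EA (starts at byte 3)
Byte[5]=32: 1-byte ASCII. cp=U+0032
Byte[6]=E9: 3-byte lead, need 2 cont bytes. acc=0x9
Byte[7]=B8: continuation. acc=(acc<<6)|0x38=0x278
Byte[8]=B4: continuation. acc=(acc<<6)|0x34=0x9E34
Completed: cp=U+9E34 (starts at byte 6)

Answer: 0 2 3 5 6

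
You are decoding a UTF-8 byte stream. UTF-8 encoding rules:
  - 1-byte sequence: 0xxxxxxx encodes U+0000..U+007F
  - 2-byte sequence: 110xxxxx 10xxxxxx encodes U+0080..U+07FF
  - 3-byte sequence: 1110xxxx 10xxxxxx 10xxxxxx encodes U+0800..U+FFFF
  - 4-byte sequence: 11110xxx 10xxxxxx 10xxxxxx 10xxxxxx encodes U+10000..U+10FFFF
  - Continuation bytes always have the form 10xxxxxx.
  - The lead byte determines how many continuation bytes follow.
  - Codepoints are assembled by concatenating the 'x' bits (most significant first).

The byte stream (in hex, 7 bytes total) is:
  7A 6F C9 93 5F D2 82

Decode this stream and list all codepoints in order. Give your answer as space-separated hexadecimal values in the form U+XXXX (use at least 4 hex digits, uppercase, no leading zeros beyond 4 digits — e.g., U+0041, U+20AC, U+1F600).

Answer: U+007A U+006F U+0253 U+005F U+0482

Derivation:
Byte[0]=7A: 1-byte ASCII. cp=U+007A
Byte[1]=6F: 1-byte ASCII. cp=U+006F
Byte[2]=C9: 2-byte lead, need 1 cont bytes. acc=0x9
Byte[3]=93: continuation. acc=(acc<<6)|0x13=0x253
Completed: cp=U+0253 (starts at byte 2)
Byte[4]=5F: 1-byte ASCII. cp=U+005F
Byte[5]=D2: 2-byte lead, need 1 cont bytes. acc=0x12
Byte[6]=82: continuation. acc=(acc<<6)|0x02=0x482
Completed: cp=U+0482 (starts at byte 5)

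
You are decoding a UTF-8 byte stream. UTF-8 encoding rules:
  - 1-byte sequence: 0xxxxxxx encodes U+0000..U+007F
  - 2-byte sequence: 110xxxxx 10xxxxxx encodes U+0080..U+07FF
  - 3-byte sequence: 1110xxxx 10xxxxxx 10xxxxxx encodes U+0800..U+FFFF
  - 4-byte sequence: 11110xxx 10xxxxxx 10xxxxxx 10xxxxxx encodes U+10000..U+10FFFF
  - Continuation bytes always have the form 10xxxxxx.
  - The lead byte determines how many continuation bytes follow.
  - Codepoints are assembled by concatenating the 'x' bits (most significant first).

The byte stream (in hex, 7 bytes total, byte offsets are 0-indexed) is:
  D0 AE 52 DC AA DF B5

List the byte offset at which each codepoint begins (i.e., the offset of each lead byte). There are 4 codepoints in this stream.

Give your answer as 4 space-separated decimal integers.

Answer: 0 2 3 5

Derivation:
Byte[0]=D0: 2-byte lead, need 1 cont bytes. acc=0x10
Byte[1]=AE: continuation. acc=(acc<<6)|0x2E=0x42E
Completed: cp=U+042E (starts at byte 0)
Byte[2]=52: 1-byte ASCII. cp=U+0052
Byte[3]=DC: 2-byte lead, need 1 cont bytes. acc=0x1C
Byte[4]=AA: continuation. acc=(acc<<6)|0x2A=0x72A
Completed: cp=U+072A (starts at byte 3)
Byte[5]=DF: 2-byte lead, need 1 cont bytes. acc=0x1F
Byte[6]=B5: continuation. acc=(acc<<6)|0x35=0x7F5
Completed: cp=U+07F5 (starts at byte 5)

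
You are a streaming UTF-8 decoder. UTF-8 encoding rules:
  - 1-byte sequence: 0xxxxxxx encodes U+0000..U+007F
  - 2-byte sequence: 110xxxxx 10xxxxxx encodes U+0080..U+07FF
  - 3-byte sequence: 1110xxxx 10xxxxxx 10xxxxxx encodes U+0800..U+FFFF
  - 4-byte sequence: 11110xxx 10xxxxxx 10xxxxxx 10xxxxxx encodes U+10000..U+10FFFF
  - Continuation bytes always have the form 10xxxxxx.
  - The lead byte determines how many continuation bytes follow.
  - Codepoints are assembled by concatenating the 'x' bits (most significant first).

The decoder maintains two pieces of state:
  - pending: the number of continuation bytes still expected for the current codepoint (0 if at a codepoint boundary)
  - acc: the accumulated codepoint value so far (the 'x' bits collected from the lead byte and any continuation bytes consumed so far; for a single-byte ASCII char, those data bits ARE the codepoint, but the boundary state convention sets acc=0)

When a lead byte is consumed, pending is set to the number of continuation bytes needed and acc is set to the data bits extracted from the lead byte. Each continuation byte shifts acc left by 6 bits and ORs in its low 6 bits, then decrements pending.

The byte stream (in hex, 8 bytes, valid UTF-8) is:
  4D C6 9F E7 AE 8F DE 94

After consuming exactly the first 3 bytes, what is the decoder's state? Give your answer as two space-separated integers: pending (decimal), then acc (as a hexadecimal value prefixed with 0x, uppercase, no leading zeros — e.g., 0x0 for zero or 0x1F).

Answer: 0 0x19F

Derivation:
Byte[0]=4D: 1-byte. pending=0, acc=0x0
Byte[1]=C6: 2-byte lead. pending=1, acc=0x6
Byte[2]=9F: continuation. acc=(acc<<6)|0x1F=0x19F, pending=0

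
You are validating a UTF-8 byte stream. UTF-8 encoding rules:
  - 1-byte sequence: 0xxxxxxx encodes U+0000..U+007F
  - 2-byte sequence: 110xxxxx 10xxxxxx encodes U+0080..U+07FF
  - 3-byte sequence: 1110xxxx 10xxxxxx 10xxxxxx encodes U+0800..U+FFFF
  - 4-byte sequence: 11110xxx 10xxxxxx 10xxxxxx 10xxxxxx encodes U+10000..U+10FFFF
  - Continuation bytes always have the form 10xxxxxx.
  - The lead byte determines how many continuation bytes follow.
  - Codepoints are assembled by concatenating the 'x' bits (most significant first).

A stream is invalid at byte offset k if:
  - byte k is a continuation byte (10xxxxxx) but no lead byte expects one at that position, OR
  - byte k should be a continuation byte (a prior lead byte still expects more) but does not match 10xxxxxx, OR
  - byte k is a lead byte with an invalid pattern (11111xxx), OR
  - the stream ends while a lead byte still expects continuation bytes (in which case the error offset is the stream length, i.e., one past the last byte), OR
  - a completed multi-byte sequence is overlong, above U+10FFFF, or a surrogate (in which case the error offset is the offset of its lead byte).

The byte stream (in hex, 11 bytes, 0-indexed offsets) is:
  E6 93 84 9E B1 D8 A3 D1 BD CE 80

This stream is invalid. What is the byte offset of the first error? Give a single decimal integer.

Answer: 3

Derivation:
Byte[0]=E6: 3-byte lead, need 2 cont bytes. acc=0x6
Byte[1]=93: continuation. acc=(acc<<6)|0x13=0x193
Byte[2]=84: continuation. acc=(acc<<6)|0x04=0x64C4
Completed: cp=U+64C4 (starts at byte 0)
Byte[3]=9E: INVALID lead byte (not 0xxx/110x/1110/11110)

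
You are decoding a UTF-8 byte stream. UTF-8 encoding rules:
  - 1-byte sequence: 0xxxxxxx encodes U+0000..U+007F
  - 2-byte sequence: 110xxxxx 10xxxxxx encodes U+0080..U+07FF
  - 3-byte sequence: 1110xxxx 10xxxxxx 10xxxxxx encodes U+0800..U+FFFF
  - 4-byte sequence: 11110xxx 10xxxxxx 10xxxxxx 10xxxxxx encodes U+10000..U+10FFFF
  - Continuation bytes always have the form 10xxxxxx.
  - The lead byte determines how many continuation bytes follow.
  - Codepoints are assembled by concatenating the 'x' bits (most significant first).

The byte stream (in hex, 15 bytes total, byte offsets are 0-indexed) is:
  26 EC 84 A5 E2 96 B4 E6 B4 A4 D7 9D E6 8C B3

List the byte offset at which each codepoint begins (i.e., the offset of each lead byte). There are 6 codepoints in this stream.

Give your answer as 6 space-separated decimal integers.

Answer: 0 1 4 7 10 12

Derivation:
Byte[0]=26: 1-byte ASCII. cp=U+0026
Byte[1]=EC: 3-byte lead, need 2 cont bytes. acc=0xC
Byte[2]=84: continuation. acc=(acc<<6)|0x04=0x304
Byte[3]=A5: continuation. acc=(acc<<6)|0x25=0xC125
Completed: cp=U+C125 (starts at byte 1)
Byte[4]=E2: 3-byte lead, need 2 cont bytes. acc=0x2
Byte[5]=96: continuation. acc=(acc<<6)|0x16=0x96
Byte[6]=B4: continuation. acc=(acc<<6)|0x34=0x25B4
Completed: cp=U+25B4 (starts at byte 4)
Byte[7]=E6: 3-byte lead, need 2 cont bytes. acc=0x6
Byte[8]=B4: continuation. acc=(acc<<6)|0x34=0x1B4
Byte[9]=A4: continuation. acc=(acc<<6)|0x24=0x6D24
Completed: cp=U+6D24 (starts at byte 7)
Byte[10]=D7: 2-byte lead, need 1 cont bytes. acc=0x17
Byte[11]=9D: continuation. acc=(acc<<6)|0x1D=0x5DD
Completed: cp=U+05DD (starts at byte 10)
Byte[12]=E6: 3-byte lead, need 2 cont bytes. acc=0x6
Byte[13]=8C: continuation. acc=(acc<<6)|0x0C=0x18C
Byte[14]=B3: continuation. acc=(acc<<6)|0x33=0x6333
Completed: cp=U+6333 (starts at byte 12)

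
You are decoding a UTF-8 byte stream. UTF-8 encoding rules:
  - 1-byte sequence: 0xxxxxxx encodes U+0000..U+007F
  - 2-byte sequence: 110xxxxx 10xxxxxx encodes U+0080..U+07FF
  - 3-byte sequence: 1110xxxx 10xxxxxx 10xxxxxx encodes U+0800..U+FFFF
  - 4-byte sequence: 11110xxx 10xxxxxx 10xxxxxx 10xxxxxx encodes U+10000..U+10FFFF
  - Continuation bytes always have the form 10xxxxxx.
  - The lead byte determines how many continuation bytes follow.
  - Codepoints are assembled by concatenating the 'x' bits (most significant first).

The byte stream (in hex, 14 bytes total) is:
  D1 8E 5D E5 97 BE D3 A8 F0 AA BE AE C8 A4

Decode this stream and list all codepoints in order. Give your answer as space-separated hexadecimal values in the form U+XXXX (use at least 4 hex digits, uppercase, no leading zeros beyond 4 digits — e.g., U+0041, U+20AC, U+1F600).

Answer: U+044E U+005D U+55FE U+04E8 U+2AFAE U+0224

Derivation:
Byte[0]=D1: 2-byte lead, need 1 cont bytes. acc=0x11
Byte[1]=8E: continuation. acc=(acc<<6)|0x0E=0x44E
Completed: cp=U+044E (starts at byte 0)
Byte[2]=5D: 1-byte ASCII. cp=U+005D
Byte[3]=E5: 3-byte lead, need 2 cont bytes. acc=0x5
Byte[4]=97: continuation. acc=(acc<<6)|0x17=0x157
Byte[5]=BE: continuation. acc=(acc<<6)|0x3E=0x55FE
Completed: cp=U+55FE (starts at byte 3)
Byte[6]=D3: 2-byte lead, need 1 cont bytes. acc=0x13
Byte[7]=A8: continuation. acc=(acc<<6)|0x28=0x4E8
Completed: cp=U+04E8 (starts at byte 6)
Byte[8]=F0: 4-byte lead, need 3 cont bytes. acc=0x0
Byte[9]=AA: continuation. acc=(acc<<6)|0x2A=0x2A
Byte[10]=BE: continuation. acc=(acc<<6)|0x3E=0xABE
Byte[11]=AE: continuation. acc=(acc<<6)|0x2E=0x2AFAE
Completed: cp=U+2AFAE (starts at byte 8)
Byte[12]=C8: 2-byte lead, need 1 cont bytes. acc=0x8
Byte[13]=A4: continuation. acc=(acc<<6)|0x24=0x224
Completed: cp=U+0224 (starts at byte 12)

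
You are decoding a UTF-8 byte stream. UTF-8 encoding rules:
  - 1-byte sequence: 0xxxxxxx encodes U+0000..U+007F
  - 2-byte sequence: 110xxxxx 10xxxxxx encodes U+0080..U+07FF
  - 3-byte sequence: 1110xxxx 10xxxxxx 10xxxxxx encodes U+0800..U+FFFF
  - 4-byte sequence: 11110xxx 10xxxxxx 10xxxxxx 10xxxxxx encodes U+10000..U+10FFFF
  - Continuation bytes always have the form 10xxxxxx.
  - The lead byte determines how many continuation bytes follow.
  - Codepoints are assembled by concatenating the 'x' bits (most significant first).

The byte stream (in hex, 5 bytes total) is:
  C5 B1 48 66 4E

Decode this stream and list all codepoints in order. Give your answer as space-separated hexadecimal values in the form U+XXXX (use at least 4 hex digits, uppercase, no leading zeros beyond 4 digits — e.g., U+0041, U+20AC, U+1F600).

Byte[0]=C5: 2-byte lead, need 1 cont bytes. acc=0x5
Byte[1]=B1: continuation. acc=(acc<<6)|0x31=0x171
Completed: cp=U+0171 (starts at byte 0)
Byte[2]=48: 1-byte ASCII. cp=U+0048
Byte[3]=66: 1-byte ASCII. cp=U+0066
Byte[4]=4E: 1-byte ASCII. cp=U+004E

Answer: U+0171 U+0048 U+0066 U+004E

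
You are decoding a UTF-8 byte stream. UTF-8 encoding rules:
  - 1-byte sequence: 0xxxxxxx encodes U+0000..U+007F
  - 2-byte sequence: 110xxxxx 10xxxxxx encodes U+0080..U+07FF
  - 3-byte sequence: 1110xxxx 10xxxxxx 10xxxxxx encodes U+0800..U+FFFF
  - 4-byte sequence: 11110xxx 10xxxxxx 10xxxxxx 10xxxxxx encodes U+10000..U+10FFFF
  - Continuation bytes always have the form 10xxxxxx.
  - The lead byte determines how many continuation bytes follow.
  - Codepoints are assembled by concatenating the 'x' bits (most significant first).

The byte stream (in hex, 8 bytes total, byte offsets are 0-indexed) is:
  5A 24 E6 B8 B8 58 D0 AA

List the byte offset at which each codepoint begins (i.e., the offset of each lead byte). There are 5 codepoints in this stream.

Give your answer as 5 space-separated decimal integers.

Byte[0]=5A: 1-byte ASCII. cp=U+005A
Byte[1]=24: 1-byte ASCII. cp=U+0024
Byte[2]=E6: 3-byte lead, need 2 cont bytes. acc=0x6
Byte[3]=B8: continuation. acc=(acc<<6)|0x38=0x1B8
Byte[4]=B8: continuation. acc=(acc<<6)|0x38=0x6E38
Completed: cp=U+6E38 (starts at byte 2)
Byte[5]=58: 1-byte ASCII. cp=U+0058
Byte[6]=D0: 2-byte lead, need 1 cont bytes. acc=0x10
Byte[7]=AA: continuation. acc=(acc<<6)|0x2A=0x42A
Completed: cp=U+042A (starts at byte 6)

Answer: 0 1 2 5 6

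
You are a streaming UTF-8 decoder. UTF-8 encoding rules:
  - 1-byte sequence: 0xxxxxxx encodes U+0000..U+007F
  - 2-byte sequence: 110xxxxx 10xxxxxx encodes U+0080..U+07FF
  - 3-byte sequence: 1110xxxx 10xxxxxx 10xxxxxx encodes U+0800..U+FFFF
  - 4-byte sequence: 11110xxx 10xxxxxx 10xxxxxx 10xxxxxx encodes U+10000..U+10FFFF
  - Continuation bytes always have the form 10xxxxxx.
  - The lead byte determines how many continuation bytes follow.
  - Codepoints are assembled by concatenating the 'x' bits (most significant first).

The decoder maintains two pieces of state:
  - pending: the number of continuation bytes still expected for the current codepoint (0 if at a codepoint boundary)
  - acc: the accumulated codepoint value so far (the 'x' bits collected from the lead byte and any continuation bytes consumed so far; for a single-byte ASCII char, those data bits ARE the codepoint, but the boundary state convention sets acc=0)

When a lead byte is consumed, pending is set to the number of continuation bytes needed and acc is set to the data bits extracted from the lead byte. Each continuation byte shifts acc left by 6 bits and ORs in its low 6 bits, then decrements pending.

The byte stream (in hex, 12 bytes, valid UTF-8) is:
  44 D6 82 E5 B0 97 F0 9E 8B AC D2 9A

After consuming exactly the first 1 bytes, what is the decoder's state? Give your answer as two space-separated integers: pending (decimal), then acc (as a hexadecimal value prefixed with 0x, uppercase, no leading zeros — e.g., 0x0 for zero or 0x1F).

Answer: 0 0x0

Derivation:
Byte[0]=44: 1-byte. pending=0, acc=0x0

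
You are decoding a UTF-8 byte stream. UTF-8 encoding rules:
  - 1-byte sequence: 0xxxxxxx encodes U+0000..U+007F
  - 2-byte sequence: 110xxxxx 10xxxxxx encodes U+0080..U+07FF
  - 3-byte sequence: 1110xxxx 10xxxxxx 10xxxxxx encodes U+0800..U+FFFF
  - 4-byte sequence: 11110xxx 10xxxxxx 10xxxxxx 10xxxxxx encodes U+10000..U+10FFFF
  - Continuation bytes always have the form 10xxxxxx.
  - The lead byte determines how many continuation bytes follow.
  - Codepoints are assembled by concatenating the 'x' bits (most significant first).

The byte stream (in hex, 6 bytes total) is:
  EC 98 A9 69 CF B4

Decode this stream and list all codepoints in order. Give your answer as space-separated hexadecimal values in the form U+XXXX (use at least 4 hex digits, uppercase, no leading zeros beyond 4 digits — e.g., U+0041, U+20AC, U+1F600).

Byte[0]=EC: 3-byte lead, need 2 cont bytes. acc=0xC
Byte[1]=98: continuation. acc=(acc<<6)|0x18=0x318
Byte[2]=A9: continuation. acc=(acc<<6)|0x29=0xC629
Completed: cp=U+C629 (starts at byte 0)
Byte[3]=69: 1-byte ASCII. cp=U+0069
Byte[4]=CF: 2-byte lead, need 1 cont bytes. acc=0xF
Byte[5]=B4: continuation. acc=(acc<<6)|0x34=0x3F4
Completed: cp=U+03F4 (starts at byte 4)

Answer: U+C629 U+0069 U+03F4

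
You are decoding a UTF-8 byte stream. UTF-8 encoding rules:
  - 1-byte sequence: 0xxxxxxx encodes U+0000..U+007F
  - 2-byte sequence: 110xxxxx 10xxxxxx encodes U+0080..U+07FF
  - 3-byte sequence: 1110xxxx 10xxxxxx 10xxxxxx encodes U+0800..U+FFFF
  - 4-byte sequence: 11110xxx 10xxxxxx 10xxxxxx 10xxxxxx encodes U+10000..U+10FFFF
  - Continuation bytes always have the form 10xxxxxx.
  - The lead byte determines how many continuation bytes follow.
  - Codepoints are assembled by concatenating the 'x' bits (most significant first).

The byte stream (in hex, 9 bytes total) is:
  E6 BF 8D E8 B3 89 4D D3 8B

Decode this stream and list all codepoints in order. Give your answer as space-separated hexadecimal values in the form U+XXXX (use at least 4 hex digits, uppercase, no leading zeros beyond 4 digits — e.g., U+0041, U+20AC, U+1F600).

Answer: U+6FCD U+8CC9 U+004D U+04CB

Derivation:
Byte[0]=E6: 3-byte lead, need 2 cont bytes. acc=0x6
Byte[1]=BF: continuation. acc=(acc<<6)|0x3F=0x1BF
Byte[2]=8D: continuation. acc=(acc<<6)|0x0D=0x6FCD
Completed: cp=U+6FCD (starts at byte 0)
Byte[3]=E8: 3-byte lead, need 2 cont bytes. acc=0x8
Byte[4]=B3: continuation. acc=(acc<<6)|0x33=0x233
Byte[5]=89: continuation. acc=(acc<<6)|0x09=0x8CC9
Completed: cp=U+8CC9 (starts at byte 3)
Byte[6]=4D: 1-byte ASCII. cp=U+004D
Byte[7]=D3: 2-byte lead, need 1 cont bytes. acc=0x13
Byte[8]=8B: continuation. acc=(acc<<6)|0x0B=0x4CB
Completed: cp=U+04CB (starts at byte 7)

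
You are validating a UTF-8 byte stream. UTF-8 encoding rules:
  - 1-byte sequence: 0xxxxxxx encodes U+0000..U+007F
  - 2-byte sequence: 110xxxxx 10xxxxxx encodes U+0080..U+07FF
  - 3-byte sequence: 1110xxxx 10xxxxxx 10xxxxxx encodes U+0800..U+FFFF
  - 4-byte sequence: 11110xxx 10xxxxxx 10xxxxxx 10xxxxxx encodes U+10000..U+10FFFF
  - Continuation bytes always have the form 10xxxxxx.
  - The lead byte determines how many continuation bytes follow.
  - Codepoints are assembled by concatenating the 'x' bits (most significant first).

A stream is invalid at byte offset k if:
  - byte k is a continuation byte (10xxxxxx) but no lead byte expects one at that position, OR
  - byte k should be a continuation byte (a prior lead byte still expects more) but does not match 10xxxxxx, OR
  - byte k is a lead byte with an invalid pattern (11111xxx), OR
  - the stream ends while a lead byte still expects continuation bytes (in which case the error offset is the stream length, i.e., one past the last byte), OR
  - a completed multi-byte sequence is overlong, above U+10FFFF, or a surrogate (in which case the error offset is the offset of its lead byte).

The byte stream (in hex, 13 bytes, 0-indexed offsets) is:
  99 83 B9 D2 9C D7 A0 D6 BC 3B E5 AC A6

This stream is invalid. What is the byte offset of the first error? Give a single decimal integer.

Answer: 0

Derivation:
Byte[0]=99: INVALID lead byte (not 0xxx/110x/1110/11110)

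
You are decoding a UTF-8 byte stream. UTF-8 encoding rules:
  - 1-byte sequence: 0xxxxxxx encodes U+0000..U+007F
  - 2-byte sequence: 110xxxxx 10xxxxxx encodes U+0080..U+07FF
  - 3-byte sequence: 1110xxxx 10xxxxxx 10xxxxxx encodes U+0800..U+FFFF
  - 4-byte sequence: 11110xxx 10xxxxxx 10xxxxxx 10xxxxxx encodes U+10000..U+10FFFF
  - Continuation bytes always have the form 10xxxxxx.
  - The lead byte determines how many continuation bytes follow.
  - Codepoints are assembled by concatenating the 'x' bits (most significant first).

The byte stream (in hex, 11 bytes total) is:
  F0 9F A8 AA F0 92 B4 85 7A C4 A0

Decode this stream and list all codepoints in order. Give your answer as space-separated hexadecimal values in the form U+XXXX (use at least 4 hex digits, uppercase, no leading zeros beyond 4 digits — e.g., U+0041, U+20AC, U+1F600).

Answer: U+1FA2A U+12D05 U+007A U+0120

Derivation:
Byte[0]=F0: 4-byte lead, need 3 cont bytes. acc=0x0
Byte[1]=9F: continuation. acc=(acc<<6)|0x1F=0x1F
Byte[2]=A8: continuation. acc=(acc<<6)|0x28=0x7E8
Byte[3]=AA: continuation. acc=(acc<<6)|0x2A=0x1FA2A
Completed: cp=U+1FA2A (starts at byte 0)
Byte[4]=F0: 4-byte lead, need 3 cont bytes. acc=0x0
Byte[5]=92: continuation. acc=(acc<<6)|0x12=0x12
Byte[6]=B4: continuation. acc=(acc<<6)|0x34=0x4B4
Byte[7]=85: continuation. acc=(acc<<6)|0x05=0x12D05
Completed: cp=U+12D05 (starts at byte 4)
Byte[8]=7A: 1-byte ASCII. cp=U+007A
Byte[9]=C4: 2-byte lead, need 1 cont bytes. acc=0x4
Byte[10]=A0: continuation. acc=(acc<<6)|0x20=0x120
Completed: cp=U+0120 (starts at byte 9)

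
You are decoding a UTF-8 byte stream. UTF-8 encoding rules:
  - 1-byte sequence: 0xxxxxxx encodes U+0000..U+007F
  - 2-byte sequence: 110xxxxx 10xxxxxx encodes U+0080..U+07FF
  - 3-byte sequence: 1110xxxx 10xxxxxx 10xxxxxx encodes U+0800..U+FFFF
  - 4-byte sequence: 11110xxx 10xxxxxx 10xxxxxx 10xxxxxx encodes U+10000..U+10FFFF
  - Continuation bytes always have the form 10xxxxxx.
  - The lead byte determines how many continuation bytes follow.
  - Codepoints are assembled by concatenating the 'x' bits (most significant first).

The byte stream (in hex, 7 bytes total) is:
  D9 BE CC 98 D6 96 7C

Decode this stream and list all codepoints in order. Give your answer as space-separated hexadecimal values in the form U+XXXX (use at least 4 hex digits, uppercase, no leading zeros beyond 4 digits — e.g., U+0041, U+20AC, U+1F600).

Answer: U+067E U+0318 U+0596 U+007C

Derivation:
Byte[0]=D9: 2-byte lead, need 1 cont bytes. acc=0x19
Byte[1]=BE: continuation. acc=(acc<<6)|0x3E=0x67E
Completed: cp=U+067E (starts at byte 0)
Byte[2]=CC: 2-byte lead, need 1 cont bytes. acc=0xC
Byte[3]=98: continuation. acc=(acc<<6)|0x18=0x318
Completed: cp=U+0318 (starts at byte 2)
Byte[4]=D6: 2-byte lead, need 1 cont bytes. acc=0x16
Byte[5]=96: continuation. acc=(acc<<6)|0x16=0x596
Completed: cp=U+0596 (starts at byte 4)
Byte[6]=7C: 1-byte ASCII. cp=U+007C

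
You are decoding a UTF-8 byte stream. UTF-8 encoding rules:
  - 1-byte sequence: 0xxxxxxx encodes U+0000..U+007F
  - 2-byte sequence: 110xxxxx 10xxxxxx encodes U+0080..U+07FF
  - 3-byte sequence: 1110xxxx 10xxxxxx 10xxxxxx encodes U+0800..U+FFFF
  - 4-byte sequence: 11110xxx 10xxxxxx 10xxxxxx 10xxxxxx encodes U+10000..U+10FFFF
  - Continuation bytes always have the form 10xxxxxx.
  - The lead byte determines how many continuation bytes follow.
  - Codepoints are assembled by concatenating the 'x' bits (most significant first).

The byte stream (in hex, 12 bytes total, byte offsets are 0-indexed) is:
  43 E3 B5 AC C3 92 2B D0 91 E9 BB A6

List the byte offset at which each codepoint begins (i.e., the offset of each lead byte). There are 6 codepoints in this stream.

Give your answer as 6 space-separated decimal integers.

Byte[0]=43: 1-byte ASCII. cp=U+0043
Byte[1]=E3: 3-byte lead, need 2 cont bytes. acc=0x3
Byte[2]=B5: continuation. acc=(acc<<6)|0x35=0xF5
Byte[3]=AC: continuation. acc=(acc<<6)|0x2C=0x3D6C
Completed: cp=U+3D6C (starts at byte 1)
Byte[4]=C3: 2-byte lead, need 1 cont bytes. acc=0x3
Byte[5]=92: continuation. acc=(acc<<6)|0x12=0xD2
Completed: cp=U+00D2 (starts at byte 4)
Byte[6]=2B: 1-byte ASCII. cp=U+002B
Byte[7]=D0: 2-byte lead, need 1 cont bytes. acc=0x10
Byte[8]=91: continuation. acc=(acc<<6)|0x11=0x411
Completed: cp=U+0411 (starts at byte 7)
Byte[9]=E9: 3-byte lead, need 2 cont bytes. acc=0x9
Byte[10]=BB: continuation. acc=(acc<<6)|0x3B=0x27B
Byte[11]=A6: continuation. acc=(acc<<6)|0x26=0x9EE6
Completed: cp=U+9EE6 (starts at byte 9)

Answer: 0 1 4 6 7 9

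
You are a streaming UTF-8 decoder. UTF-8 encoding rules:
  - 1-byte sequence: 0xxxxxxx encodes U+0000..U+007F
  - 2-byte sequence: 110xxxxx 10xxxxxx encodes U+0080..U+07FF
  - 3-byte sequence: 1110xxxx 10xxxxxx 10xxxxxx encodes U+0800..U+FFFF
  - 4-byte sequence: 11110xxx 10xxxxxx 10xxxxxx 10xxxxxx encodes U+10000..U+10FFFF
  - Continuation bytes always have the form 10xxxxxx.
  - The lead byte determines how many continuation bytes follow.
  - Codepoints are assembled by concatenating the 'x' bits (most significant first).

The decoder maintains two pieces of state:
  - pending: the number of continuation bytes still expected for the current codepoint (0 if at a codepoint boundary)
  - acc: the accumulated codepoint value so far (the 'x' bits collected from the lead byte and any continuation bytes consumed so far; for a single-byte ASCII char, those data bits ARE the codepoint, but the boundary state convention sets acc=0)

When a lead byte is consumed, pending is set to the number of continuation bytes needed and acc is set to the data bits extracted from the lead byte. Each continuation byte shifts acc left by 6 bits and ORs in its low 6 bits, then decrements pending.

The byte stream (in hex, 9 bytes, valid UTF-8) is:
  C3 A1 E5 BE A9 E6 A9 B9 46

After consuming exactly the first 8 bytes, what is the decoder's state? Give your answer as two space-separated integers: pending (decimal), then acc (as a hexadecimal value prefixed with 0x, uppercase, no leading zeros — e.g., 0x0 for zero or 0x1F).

Answer: 0 0x6A79

Derivation:
Byte[0]=C3: 2-byte lead. pending=1, acc=0x3
Byte[1]=A1: continuation. acc=(acc<<6)|0x21=0xE1, pending=0
Byte[2]=E5: 3-byte lead. pending=2, acc=0x5
Byte[3]=BE: continuation. acc=(acc<<6)|0x3E=0x17E, pending=1
Byte[4]=A9: continuation. acc=(acc<<6)|0x29=0x5FA9, pending=0
Byte[5]=E6: 3-byte lead. pending=2, acc=0x6
Byte[6]=A9: continuation. acc=(acc<<6)|0x29=0x1A9, pending=1
Byte[7]=B9: continuation. acc=(acc<<6)|0x39=0x6A79, pending=0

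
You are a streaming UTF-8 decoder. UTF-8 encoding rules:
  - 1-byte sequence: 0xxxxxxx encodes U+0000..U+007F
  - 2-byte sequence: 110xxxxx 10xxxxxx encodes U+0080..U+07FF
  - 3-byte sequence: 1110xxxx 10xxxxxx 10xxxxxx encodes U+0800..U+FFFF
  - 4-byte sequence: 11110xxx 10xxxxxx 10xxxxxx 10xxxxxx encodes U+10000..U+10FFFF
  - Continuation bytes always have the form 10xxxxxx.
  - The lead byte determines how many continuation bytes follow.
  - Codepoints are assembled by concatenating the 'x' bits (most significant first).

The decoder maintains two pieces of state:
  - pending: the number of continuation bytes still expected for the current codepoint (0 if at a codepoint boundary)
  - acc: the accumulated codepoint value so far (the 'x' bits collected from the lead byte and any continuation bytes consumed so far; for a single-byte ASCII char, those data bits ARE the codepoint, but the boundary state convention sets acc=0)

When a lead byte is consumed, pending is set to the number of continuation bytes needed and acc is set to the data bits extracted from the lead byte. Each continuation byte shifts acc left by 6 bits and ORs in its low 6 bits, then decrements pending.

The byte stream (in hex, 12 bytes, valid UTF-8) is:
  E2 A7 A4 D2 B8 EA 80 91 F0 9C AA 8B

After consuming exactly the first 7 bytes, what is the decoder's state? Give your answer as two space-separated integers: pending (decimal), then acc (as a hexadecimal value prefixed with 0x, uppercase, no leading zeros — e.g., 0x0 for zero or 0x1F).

Byte[0]=E2: 3-byte lead. pending=2, acc=0x2
Byte[1]=A7: continuation. acc=(acc<<6)|0x27=0xA7, pending=1
Byte[2]=A4: continuation. acc=(acc<<6)|0x24=0x29E4, pending=0
Byte[3]=D2: 2-byte lead. pending=1, acc=0x12
Byte[4]=B8: continuation. acc=(acc<<6)|0x38=0x4B8, pending=0
Byte[5]=EA: 3-byte lead. pending=2, acc=0xA
Byte[6]=80: continuation. acc=(acc<<6)|0x00=0x280, pending=1

Answer: 1 0x280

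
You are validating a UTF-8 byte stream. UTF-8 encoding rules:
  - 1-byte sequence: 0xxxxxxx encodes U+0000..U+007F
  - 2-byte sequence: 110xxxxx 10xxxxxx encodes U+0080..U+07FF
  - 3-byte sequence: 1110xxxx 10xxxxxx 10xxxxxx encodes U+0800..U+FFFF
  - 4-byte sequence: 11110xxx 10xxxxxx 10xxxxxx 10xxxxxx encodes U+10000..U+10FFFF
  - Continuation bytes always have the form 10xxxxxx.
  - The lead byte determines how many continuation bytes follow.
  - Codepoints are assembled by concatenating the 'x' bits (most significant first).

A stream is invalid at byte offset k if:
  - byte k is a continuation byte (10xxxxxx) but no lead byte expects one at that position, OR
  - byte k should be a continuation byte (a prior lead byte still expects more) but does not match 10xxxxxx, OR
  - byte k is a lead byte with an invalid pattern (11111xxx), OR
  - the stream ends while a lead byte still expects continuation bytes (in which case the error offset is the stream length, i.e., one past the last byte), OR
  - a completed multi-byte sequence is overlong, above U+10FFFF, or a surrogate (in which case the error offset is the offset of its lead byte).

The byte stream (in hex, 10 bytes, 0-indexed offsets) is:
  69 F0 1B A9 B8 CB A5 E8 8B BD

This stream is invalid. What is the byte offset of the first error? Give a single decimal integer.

Byte[0]=69: 1-byte ASCII. cp=U+0069
Byte[1]=F0: 4-byte lead, need 3 cont bytes. acc=0x0
Byte[2]=1B: expected 10xxxxxx continuation. INVALID

Answer: 2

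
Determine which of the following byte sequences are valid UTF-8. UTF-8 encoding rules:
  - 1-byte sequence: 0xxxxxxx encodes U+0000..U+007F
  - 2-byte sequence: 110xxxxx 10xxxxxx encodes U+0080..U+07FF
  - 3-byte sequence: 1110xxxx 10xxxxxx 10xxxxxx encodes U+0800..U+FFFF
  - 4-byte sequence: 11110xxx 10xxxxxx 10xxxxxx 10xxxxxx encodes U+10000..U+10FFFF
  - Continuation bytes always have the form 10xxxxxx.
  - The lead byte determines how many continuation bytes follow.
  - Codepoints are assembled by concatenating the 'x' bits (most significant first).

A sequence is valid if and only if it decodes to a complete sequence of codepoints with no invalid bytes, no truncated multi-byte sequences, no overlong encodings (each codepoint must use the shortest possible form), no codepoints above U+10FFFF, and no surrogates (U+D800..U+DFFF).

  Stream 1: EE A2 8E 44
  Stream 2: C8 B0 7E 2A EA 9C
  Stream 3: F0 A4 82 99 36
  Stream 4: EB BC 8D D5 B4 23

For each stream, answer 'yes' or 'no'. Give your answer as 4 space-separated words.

Answer: yes no yes yes

Derivation:
Stream 1: decodes cleanly. VALID
Stream 2: error at byte offset 6. INVALID
Stream 3: decodes cleanly. VALID
Stream 4: decodes cleanly. VALID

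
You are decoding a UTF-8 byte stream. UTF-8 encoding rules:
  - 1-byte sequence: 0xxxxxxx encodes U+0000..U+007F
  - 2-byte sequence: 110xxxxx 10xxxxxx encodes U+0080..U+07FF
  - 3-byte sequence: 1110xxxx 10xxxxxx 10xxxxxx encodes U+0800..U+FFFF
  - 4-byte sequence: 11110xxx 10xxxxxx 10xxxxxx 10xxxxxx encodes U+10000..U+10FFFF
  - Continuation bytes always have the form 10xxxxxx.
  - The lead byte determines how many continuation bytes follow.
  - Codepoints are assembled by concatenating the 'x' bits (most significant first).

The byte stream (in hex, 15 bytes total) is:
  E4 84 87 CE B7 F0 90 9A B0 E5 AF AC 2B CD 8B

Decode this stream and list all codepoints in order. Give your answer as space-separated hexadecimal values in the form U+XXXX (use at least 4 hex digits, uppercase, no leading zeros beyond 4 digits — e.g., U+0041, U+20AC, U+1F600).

Byte[0]=E4: 3-byte lead, need 2 cont bytes. acc=0x4
Byte[1]=84: continuation. acc=(acc<<6)|0x04=0x104
Byte[2]=87: continuation. acc=(acc<<6)|0x07=0x4107
Completed: cp=U+4107 (starts at byte 0)
Byte[3]=CE: 2-byte lead, need 1 cont bytes. acc=0xE
Byte[4]=B7: continuation. acc=(acc<<6)|0x37=0x3B7
Completed: cp=U+03B7 (starts at byte 3)
Byte[5]=F0: 4-byte lead, need 3 cont bytes. acc=0x0
Byte[6]=90: continuation. acc=(acc<<6)|0x10=0x10
Byte[7]=9A: continuation. acc=(acc<<6)|0x1A=0x41A
Byte[8]=B0: continuation. acc=(acc<<6)|0x30=0x106B0
Completed: cp=U+106B0 (starts at byte 5)
Byte[9]=E5: 3-byte lead, need 2 cont bytes. acc=0x5
Byte[10]=AF: continuation. acc=(acc<<6)|0x2F=0x16F
Byte[11]=AC: continuation. acc=(acc<<6)|0x2C=0x5BEC
Completed: cp=U+5BEC (starts at byte 9)
Byte[12]=2B: 1-byte ASCII. cp=U+002B
Byte[13]=CD: 2-byte lead, need 1 cont bytes. acc=0xD
Byte[14]=8B: continuation. acc=(acc<<6)|0x0B=0x34B
Completed: cp=U+034B (starts at byte 13)

Answer: U+4107 U+03B7 U+106B0 U+5BEC U+002B U+034B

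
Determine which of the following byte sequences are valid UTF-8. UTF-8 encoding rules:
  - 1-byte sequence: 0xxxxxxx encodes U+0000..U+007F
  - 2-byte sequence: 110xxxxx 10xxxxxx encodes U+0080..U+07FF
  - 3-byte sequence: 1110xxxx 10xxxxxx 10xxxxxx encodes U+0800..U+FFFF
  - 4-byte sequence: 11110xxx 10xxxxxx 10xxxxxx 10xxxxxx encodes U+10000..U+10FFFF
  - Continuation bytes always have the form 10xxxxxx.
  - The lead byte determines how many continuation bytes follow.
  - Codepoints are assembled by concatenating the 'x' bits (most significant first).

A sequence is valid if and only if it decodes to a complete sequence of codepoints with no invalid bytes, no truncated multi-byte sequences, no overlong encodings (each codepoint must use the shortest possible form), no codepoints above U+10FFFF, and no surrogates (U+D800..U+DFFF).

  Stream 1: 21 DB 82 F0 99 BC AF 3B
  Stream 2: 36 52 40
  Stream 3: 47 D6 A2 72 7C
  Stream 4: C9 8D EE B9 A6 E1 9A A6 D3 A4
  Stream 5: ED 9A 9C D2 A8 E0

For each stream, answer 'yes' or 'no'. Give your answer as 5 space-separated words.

Answer: yes yes yes yes no

Derivation:
Stream 1: decodes cleanly. VALID
Stream 2: decodes cleanly. VALID
Stream 3: decodes cleanly. VALID
Stream 4: decodes cleanly. VALID
Stream 5: error at byte offset 6. INVALID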